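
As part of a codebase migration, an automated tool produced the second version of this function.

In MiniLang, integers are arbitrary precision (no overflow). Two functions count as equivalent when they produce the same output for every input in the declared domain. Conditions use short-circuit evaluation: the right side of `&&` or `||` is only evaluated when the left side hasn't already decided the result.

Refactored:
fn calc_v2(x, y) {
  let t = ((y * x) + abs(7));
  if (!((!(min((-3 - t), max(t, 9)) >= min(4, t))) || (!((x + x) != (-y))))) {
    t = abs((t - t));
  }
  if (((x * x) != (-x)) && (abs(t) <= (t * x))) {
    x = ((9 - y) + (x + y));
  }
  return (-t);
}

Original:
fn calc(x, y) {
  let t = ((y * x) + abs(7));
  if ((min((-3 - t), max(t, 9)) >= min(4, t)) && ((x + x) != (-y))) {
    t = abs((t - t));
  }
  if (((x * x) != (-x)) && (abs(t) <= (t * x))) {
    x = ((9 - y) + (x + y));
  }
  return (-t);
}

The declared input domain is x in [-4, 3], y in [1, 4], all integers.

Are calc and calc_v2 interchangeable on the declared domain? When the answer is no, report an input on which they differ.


The two versions differ — the changes include boolean connective usage differs.
Spot check at x=-2, y=3 — calc: t becomes 1; next ((min((-3 - t), max(t, 9)) >= min(4, t)) && ((x + x) != (-y))) evaluates to false; next (((x * x) != (-x)) && (abs(t) <= (t * x))) evaluates to false; next final value -1. calc_v2: t becomes 1; next (!((!(min((-3 - t), max(t, 9)) >= min(4, t))) || (!((x + x) != (-y))))) evaluates to false; next (((x * x) != (-x)) && (abs(t) <= (t * x))) evaluates to false; next final value -1. Both give -1.
Across all 32 domain points the two functions coincide.
verdict: equivalent


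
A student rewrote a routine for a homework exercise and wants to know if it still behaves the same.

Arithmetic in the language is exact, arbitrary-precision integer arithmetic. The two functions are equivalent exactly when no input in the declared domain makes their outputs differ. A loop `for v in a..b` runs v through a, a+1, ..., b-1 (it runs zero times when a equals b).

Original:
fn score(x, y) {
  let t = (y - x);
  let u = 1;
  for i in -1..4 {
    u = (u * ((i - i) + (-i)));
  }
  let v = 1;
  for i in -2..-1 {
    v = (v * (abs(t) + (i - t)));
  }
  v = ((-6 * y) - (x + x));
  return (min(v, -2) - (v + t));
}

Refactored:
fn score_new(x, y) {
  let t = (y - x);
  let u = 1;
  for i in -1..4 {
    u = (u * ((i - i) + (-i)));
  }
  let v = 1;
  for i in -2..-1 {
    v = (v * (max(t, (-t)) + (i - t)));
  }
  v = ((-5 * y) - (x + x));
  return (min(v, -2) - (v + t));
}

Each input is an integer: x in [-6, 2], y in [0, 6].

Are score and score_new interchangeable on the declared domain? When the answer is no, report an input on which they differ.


Try x=-6, y=1.
score: t becomes 7; next u becomes 1; next at i=-1:; next u becomes 1; next at i=0:; next u becomes 0; next at i=1:; next u becomes 0; next at i=2:; next u becomes 0; next at i=3:; next u becomes 0; next v becomes 1; next at i=-2:; next v becomes -2; next v becomes 6; next final value -15
score_new: t becomes 7; next u becomes 1; next at i=-1:; next u becomes 1; next at i=0:; next u becomes 0; next at i=1:; next u becomes 0; next at i=2:; next u becomes 0; next at i=3:; next u becomes 0; next v becomes 1; next at i=-2:; next v becomes -2; next v becomes 7; next final value -16
-15 and -16 differ, so these are not the same function on this domain.
verdict: not equivalent; witness: x=-6, y=1


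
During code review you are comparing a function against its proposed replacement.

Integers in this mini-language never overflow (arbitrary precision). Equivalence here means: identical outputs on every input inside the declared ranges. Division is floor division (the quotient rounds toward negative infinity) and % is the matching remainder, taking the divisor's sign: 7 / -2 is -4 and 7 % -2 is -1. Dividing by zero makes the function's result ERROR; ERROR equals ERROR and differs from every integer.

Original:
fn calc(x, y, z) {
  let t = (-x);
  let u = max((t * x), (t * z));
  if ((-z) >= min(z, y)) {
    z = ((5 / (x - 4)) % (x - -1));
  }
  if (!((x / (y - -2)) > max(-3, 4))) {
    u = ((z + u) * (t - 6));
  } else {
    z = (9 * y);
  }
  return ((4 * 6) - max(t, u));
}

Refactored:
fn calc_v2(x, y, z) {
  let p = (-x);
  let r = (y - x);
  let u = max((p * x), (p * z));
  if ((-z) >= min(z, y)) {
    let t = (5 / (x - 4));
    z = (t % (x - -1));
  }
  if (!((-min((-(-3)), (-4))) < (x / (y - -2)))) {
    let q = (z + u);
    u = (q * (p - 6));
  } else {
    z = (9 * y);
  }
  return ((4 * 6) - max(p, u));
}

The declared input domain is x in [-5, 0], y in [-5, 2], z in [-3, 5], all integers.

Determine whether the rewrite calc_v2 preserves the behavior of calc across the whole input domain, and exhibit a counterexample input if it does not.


This is a faithful refactor — local variable names differ, plus arithmetic usage differs, plus comparison usage differs, plus statement counts differ, plus min/max/abs usage differs, but the computed results match everywhere.
One worked example (x=-5, y=1, z=1) — calc: t becomes 5; next u becomes 5; next ((-z) >= min(z, y)) evaluates to false; next (!((x / (y - -2)) > max(-3, 4))) evaluates to true; next u becomes -6; next final value 19; calc_v2: p becomes 5; next r becomes 6; next u becomes 5; next ((-z) >= min(z, y)) evaluates to false; next (!((-min((-(-3)), (-4))) < (x / (y - -2)))) evaluates to true; next q becomes 6; next u becomes -6; next final value 19; agreement on 19.
Across all 432 domain points the two functions coincide.
verdict: equivalent


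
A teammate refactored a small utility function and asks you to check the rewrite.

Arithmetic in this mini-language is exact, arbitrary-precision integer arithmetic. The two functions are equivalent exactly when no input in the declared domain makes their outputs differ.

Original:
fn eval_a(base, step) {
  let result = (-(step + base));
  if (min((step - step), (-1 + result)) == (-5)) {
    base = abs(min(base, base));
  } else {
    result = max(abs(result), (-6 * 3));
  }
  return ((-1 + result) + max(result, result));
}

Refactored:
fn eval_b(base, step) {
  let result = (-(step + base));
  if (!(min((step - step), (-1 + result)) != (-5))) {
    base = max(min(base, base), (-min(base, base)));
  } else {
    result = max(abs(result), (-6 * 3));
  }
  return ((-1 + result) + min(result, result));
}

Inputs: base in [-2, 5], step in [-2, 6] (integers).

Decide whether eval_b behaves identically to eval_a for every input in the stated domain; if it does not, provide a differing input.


Equivalent. The suspicious edit (`max(result, result)` became `min(result, result)`) never changes the result for any input inside the declared domain.
Sweeping the whole domain (72 inputs) finds no disagreement.
Spot check at base=5, step=2 — eval_a: result becomes -7; next (min((step - step), (-1 + result)) == (-5)) evaluates to false; next result becomes 7; next final value 13. eval_b: result becomes -7; next (!(min((step - step), (-1 + result)) != (-5))) evaluates to false; next result becomes 7; next final value 13. Both give 13.
verdict: equivalent


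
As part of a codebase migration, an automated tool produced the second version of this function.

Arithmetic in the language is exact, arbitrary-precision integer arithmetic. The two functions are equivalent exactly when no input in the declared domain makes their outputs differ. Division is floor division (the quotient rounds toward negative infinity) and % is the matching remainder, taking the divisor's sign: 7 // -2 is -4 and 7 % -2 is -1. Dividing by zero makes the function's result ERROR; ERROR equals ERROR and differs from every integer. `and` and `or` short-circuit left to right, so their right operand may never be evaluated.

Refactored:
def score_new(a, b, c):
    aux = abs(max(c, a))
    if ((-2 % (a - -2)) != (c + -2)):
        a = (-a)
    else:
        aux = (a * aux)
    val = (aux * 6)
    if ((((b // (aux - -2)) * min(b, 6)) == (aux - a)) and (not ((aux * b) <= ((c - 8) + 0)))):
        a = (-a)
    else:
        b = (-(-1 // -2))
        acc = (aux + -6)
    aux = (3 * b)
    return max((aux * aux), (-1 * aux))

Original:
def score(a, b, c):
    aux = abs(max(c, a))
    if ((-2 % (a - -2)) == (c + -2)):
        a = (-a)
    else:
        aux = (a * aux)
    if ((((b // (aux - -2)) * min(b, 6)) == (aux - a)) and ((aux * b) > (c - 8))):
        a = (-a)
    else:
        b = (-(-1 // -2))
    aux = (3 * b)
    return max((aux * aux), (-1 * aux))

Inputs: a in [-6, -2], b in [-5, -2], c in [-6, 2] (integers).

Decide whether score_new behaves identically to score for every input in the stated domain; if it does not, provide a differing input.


Not equivalent: a=-6, b=-3, c=-1 separates them (81 vs 0).
score: aux=1, then ((-2 % (a - -2)) == (c + -2)) is false, then aux=-6, then ((((b // (aux - -2)) * min(b, 6)) == (aux - a)) and ((aux * b) > (c - 8))) is true, then a=6, then aux=-9, then returns 81
score_new: aux=1, then ((-2 % (a - -2)) != (c + -2)) is true, then a=6, then val=6, then ((((b // (aux - -2)) * min(b, 6)) == (aux - a)) and (not ((aux * b) <= ((c - 8) + 0)))) is false, then b=0, then acc=-5, then aux=0, then returns 0
verdict: not equivalent; witness: a=-6, b=-3, c=-1


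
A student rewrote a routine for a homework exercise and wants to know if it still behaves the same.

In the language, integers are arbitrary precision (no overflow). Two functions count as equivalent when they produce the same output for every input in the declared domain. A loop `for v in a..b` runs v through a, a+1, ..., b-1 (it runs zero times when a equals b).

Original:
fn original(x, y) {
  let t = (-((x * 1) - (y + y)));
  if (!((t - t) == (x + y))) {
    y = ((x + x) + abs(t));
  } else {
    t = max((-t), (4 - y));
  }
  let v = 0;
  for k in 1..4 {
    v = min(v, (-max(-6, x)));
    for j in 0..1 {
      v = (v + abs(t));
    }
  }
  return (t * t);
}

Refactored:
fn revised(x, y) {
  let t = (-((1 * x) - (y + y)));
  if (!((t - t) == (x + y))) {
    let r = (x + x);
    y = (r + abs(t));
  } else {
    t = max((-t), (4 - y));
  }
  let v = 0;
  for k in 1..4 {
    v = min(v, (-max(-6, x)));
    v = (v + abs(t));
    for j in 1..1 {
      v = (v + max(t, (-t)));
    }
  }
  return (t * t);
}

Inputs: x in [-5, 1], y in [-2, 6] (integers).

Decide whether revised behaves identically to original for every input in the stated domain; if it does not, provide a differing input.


Comparing the listings, the differences include: loop structure differs; local variable names differ; arithmetic usage differs; statement counts differ; min/max/abs usage differs.
Tracing x=1, y=1: original: t := 1 | (!((t - t) == (x + y))): true | y := 3 | v := 0 | iter k=1: | v := -1 | iter j=0: | v := 0 | iter k=2: | v := -1 | iter j=0: | v := 0 | iter k=3: | v := -1 | iter j=0: | v := 0 | result 1 | revised: t := 1 | (!((t - t) == (x + y))): true | r := 2 | y := 3 | v := 0 | iter k=1: | v := -1 | v := 0 | loop over j: empty range | iter k=2: | v := -1 | v := 0 | loop over j: empty range | iter k=3: | v := -1 | v := 0 | loop over j: empty range | result 1 — matching result 1.
Checked all 63 inputs in the declared domain: the outputs agree on every one.
verdict: equivalent


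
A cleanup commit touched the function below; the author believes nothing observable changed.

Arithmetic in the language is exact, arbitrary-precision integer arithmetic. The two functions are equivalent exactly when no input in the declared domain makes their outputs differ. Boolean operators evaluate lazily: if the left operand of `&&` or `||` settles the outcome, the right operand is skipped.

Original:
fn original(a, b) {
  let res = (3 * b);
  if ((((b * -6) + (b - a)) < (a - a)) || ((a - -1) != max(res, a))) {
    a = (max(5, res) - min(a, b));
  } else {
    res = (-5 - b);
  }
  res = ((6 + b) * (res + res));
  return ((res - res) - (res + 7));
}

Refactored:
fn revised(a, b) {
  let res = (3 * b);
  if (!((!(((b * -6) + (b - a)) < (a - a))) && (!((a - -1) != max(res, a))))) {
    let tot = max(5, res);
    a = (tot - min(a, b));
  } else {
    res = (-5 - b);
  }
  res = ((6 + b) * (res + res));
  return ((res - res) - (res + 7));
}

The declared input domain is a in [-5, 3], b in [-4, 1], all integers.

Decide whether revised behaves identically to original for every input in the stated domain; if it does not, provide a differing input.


The two are interchangeable: local variable names differ, boolean connective usage differs, statement counts differ, and every declared input agrees.
As a probe, take a=0, b=-2: original runs res = -6; ((((b * -6) + (b - a)) < (a - a)) || ((a - -1) != max(res, a))) -> true; a = 7; res = -48; return 41; revised runs res = -6; (!((!(((b * -6) + (b - a)) < (a - a))) && (!((a - -1) != max(res, a))))) -> true; tot = 5; a = 7; res = -48; return 41; both end at 41.
Across all 54 domain points the two functions coincide.
verdict: equivalent


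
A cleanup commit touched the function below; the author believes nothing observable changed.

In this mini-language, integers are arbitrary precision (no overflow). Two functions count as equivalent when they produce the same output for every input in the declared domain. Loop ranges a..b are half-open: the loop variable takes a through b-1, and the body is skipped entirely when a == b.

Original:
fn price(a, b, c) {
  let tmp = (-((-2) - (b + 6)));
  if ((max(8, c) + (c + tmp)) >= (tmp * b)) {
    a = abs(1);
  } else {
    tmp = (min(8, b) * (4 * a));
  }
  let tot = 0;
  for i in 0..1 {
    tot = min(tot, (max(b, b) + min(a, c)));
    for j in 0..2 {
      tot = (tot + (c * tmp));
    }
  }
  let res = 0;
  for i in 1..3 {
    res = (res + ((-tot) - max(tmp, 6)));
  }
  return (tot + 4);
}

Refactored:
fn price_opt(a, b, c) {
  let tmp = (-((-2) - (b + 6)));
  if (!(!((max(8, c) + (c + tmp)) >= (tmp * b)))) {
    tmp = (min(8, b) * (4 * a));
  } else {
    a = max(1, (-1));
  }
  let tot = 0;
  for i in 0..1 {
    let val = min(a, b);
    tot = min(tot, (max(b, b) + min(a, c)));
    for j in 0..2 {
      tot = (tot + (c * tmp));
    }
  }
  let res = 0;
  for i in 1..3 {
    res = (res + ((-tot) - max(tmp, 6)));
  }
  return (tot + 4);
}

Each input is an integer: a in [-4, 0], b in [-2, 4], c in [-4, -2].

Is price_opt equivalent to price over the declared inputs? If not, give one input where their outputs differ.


Consider the input a=-4, b=-2, c=-4.
price: tmp = 6; ((max(8, c) + (c + tmp)) >= (tmp * b)) -> true; a = 1; tot = 0; [i=0]; tot = -6; [j=0]; tot = -30; [j=1]; tot = -54; res = 0; [i=1]; res = 48; [i=2]; res = 96; return -50
price_opt: tmp = 6; (!(!((max(8, c) + (c + tmp)) >= (tmp * b)))) -> true; tmp = 32; tot = 0; [i=0]; val = -4; tot = -6; [j=0]; tot = -134; [j=1]; tot = -262; res = 0; [i=1]; res = 230; [i=2]; res = 460; return -258
-50 vs -258 — the two versions disagree here.
verdict: not equivalent; witness: a=-4, b=-2, c=-4


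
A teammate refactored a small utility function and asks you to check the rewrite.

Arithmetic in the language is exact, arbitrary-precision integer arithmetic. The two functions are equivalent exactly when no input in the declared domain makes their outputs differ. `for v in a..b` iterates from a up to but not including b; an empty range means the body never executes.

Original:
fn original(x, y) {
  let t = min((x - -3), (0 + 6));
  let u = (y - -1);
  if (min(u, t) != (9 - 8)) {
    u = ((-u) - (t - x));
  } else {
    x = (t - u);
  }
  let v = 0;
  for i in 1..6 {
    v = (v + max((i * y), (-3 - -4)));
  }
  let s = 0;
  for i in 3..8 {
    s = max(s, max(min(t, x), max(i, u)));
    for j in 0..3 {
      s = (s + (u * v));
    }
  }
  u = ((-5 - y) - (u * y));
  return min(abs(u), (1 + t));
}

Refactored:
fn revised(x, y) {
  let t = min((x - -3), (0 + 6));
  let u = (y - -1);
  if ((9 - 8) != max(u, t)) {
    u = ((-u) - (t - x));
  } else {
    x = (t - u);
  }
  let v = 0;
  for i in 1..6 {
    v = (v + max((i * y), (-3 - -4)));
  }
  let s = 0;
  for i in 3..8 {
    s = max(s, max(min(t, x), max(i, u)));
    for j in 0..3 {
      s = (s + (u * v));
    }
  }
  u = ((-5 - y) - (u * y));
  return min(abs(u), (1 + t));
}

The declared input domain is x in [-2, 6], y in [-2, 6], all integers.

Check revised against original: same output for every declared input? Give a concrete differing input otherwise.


Consider the input x=-2, y=1.
original: t becomes 1; next u becomes 2; next (min(u, t) != (9 - 8)) evaluates to false; next x becomes -1; next v becomes 0; next at i=1:; next v becomes 1; next at i=2:; next v becomes 3; next at i=3:; next v becomes 6; next at i=4:; next v becomes 10; next at i=5:; next v becomes 15; next s becomes 0; next at i=3:; next s becomes 3; next at j=0:; next s becomes 33; next at j=1:; next s becomes 63; next at j=2:; next s becomes 93; next at i=4:; next s becomes 93; next at j=0:; next s becomes 123; next at j=1:; next s becomes 153; next at j=2:; next s becomes 183; next at i=5:; next s becomes 183; next at j=0:; next s becomes 213; next at j=1:; next s becomes 243; next at j=2:; next s becomes 273; next at i=6:; next s becomes 273; next at j=0:; next s becomes 303; next at j=1:; next s becomes 333; next at j=2:; next s becomes 363; next at i=7:; next s becomes 363; next at j=0:; next s becomes 393; next at j=1:; next s becomes 423; next at j=2:; next s becomes 453; next u becomes -8; next final value 2
revised: t becomes 1; next u becomes 2; next ((9 - 8) != max(u, t)) evaluates to true; next u becomes -5; next v becomes 0; next at i=1:; next v becomes 1; next at i=2:; next v becomes 3; next at i=3:; next v becomes 6; next at i=4:; next v becomes 10; next at i=5:; next v becomes 15; next s becomes 0; next at i=3:; next s becomes 3; next at j=0:; next s becomes -72; next at j=1:; next s becomes -147; next at j=2:; next s becomes -222; next at i=4:; next s becomes 4; next at j=0:; next s becomes -71; next at j=1:; next s becomes -146; next at j=2:; next s becomes -221; next at i=5:; next s becomes 5; next at j=0:; next s becomes -70; next at j=1:; next s becomes -145; next at j=2:; next s becomes -220; next at i=6:; next s becomes 6; next at j=0:; next s becomes -69; next at j=1:; next s becomes -144; next at j=2:; next s becomes -219; next at i=7:; next s becomes 7; next at j=0:; next s becomes -68; next at j=1:; next s becomes -143; next at j=2:; next s becomes -218; next u becomes -1; next final value 1
2 vs 1 — the two versions disagree here.
verdict: not equivalent; witness: x=-2, y=1


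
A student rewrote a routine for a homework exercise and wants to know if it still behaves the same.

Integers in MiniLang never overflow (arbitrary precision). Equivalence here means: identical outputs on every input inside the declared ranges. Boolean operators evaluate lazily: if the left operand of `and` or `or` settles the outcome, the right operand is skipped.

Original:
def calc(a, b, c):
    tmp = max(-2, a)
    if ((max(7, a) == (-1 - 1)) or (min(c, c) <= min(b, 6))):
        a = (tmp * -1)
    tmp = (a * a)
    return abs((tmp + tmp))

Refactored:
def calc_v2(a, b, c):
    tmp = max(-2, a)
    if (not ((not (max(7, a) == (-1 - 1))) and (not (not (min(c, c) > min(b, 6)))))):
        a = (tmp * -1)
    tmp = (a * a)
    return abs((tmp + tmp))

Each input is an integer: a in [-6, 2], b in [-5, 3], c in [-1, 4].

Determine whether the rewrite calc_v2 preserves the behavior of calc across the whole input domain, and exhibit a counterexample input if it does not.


Side by side, the visible changes include: boolean connective usage differs, plus comparison usage differs.
As a probe, take a=-4, b=-1, c=1: calc runs tmp becomes -2; next ((max(7, a) == (-1 - 1)) or (min(c, c) <= min(b, 6))) evaluates to false; next tmp becomes 16; next final value 32; calc_v2 runs tmp becomes -2; next (not ((not (max(7, a) == (-1 - 1))) and (not (not (min(c, c) > min(b, 6)))))) evaluates to false; next tmp becomes 16; next final value 32; both end at 32.
Checked all 486 inputs in the declared domain: the outputs agree on every one.
verdict: equivalent


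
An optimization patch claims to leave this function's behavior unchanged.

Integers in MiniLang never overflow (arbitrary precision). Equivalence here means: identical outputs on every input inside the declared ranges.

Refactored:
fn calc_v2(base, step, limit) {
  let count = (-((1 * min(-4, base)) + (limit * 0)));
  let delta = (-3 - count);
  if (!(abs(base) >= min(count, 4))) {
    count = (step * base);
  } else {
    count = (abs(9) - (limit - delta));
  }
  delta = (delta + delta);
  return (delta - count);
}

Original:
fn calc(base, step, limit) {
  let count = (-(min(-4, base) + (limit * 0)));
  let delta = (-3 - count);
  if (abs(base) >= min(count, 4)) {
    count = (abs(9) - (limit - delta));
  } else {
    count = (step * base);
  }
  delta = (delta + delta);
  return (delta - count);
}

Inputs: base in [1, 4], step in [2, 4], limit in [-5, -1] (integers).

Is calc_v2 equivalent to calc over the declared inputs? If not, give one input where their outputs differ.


Comparing the listings, the differences include: arithmetic usage differs; and boolean connective usage differs; and constant usage differs.
Tracing base=3, step=2, limit=-4: calc: count=4, then delta=-7, then (abs(base) >= min(count, 4)) is false, then count=6, then delta=-14, then returns -20 | calc_v2: count=4, then delta=-7, then (!(abs(base) >= min(count, 4))) is true, then count=6, then delta=-14, then returns -20 — matching result -20.
Every one of the 60 inputs gives matching results.
verdict: equivalent


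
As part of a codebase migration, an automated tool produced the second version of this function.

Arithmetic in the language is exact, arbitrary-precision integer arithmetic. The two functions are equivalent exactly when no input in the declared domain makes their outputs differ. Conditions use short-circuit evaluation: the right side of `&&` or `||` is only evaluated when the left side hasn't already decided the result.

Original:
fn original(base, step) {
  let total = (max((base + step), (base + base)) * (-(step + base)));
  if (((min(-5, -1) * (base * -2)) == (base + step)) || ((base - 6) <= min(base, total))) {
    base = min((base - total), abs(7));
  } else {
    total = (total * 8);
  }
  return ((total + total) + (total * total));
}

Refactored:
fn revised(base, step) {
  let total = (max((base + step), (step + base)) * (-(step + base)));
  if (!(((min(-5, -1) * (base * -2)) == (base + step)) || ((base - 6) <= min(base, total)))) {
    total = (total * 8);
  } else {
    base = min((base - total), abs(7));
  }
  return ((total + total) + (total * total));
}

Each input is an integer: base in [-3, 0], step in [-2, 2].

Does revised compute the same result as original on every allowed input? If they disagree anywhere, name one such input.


Run the pair on base=-1, step=-2.
original: total becomes -6; next (((min(-5, -1) * (base * -2)) == (base + step)) || ((base - 6) <= min(base, total))) evaluates to true; next base becomes 5; next final value 24
revised: total becomes -9; next (!(((min(-5, -1) * (base * -2)) == (base + step)) || ((base - 6) <= min(base, total)))) evaluates to true; next total becomes -72; next final value 5040
24 vs 5040 — the two versions disagree here.
verdict: not equivalent; witness: base=-1, step=-2


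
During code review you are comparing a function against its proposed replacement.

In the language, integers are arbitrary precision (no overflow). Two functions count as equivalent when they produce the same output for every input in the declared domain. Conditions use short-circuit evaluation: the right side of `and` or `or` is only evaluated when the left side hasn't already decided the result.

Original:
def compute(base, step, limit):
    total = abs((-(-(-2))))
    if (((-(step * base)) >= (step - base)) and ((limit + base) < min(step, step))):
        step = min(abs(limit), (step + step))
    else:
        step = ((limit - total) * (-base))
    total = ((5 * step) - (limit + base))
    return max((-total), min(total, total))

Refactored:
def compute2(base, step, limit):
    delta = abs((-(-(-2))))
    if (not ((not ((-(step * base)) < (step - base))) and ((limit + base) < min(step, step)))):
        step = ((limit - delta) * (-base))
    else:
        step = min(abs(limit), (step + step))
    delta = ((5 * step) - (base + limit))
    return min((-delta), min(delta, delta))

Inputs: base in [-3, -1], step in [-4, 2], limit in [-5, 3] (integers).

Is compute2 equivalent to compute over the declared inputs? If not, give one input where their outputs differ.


These are not equivalent — on base=-3, step=-4, limit=-5 the outputs split (97 vs -97).
compute: total becomes 2; next (((-(step * base)) >= (step - base)) and ((limit + base) < min(step, step))) evaluates to false; next step becomes -21; next total becomes -97; next final value 97
compute2: delta becomes 2; next (not ((not ((-(step * base)) < (step - base))) and ((limit + base) < min(step, step)))) evaluates to true; next step becomes -21; next delta becomes -97; next final value -97
verdict: not equivalent; witness: base=-3, step=-4, limit=-5


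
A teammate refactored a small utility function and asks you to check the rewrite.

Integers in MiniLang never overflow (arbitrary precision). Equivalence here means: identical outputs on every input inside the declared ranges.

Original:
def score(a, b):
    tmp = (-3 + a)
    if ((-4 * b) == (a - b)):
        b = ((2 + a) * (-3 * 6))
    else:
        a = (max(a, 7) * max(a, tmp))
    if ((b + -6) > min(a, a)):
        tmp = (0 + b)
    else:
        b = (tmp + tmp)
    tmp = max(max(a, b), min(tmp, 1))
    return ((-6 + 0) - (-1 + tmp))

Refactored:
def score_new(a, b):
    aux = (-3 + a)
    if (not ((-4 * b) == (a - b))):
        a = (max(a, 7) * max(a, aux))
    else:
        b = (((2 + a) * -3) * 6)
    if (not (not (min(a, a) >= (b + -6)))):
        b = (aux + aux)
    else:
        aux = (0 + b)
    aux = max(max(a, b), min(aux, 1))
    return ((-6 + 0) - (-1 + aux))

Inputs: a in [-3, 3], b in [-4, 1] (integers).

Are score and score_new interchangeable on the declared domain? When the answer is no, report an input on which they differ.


Changes here: boolean connective usage differs, local variable names differ, comparison usage differs; the full 42-point sweep finds no disagreement.
verdict: equivalent


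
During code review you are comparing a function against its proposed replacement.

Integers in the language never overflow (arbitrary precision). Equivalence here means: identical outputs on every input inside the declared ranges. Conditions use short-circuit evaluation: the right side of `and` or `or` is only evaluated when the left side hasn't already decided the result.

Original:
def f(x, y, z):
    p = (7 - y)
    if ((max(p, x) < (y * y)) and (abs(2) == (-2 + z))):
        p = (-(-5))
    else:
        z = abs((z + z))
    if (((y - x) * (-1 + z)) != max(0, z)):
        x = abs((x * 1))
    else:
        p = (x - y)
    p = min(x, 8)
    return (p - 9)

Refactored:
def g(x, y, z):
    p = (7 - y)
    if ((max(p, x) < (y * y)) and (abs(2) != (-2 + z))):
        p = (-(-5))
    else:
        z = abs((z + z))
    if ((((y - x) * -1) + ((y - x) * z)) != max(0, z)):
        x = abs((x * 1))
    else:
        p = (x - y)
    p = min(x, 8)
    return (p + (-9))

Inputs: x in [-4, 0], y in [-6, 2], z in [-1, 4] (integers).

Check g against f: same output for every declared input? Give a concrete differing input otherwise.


Try x=-4, y=-4, z=-1.
f: p becomes 11; next ((max(p, x) < (y * y)) and (abs(2) == (-2 + z))) evaluates to false; next z becomes 2; next (((y - x) * (-1 + z)) != max(0, z)) evaluates to true; next x becomes 4; next p becomes 4; next final value -5
g: p becomes 11; next ((max(p, x) < (y * y)) and (abs(2) != (-2 + z))) evaluates to true; next p becomes 5; next ((((y - x) * -1) + ((y - x) * z)) != max(0, z)) evaluates to false; next p becomes 0; next p becomes -4; next final value -13
-5 against -13: the behavior changed.
verdict: not equivalent; witness: x=-4, y=-4, z=-1


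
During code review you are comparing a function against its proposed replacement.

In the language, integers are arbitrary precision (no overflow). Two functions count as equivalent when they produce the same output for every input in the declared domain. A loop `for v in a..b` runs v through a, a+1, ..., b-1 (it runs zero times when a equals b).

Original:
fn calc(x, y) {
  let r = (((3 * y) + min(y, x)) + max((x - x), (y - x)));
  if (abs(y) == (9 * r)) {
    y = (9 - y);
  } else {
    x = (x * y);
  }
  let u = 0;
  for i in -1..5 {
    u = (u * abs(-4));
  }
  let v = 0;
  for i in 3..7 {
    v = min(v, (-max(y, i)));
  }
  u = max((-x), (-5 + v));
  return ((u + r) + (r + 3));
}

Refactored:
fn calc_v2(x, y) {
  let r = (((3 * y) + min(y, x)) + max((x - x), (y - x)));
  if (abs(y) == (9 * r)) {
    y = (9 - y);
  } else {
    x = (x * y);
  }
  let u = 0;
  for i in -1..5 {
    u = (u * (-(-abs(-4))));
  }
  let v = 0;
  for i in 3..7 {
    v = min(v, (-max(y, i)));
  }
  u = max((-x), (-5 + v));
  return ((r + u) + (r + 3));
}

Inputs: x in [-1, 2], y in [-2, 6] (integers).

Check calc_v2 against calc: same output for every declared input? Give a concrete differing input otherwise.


Behavior is preserved: although same computation, different form, the outputs never diverge.
One worked example (x=1, y=0) — calc: r=0, then (abs(y) == (9 * r)) is true, then y=9, then u=0, then (i=-1), then u=0, then (i=0), then u=0, then (i=1), then u=0, then (i=2), then u=0, then (i=3), then u=0, then (i=4), then u=0, then v=0, then (i=3), then v=-9, then (i=4), then v=-9, then (i=5), then v=-9, then (i=6), then v=-9, then u=-1, then returns 2; calc_v2: r=0, then (abs(y) == (9 * r)) is true, then y=9, then u=0, then (i=-1), then u=0, then (i=0), then u=0, then (i=1), then u=0, then (i=2), then u=0, then (i=3), then u=0, then (i=4), then u=0, then v=0, then (i=3), then v=-9, then (i=4), then v=-9, then (i=5), then v=-9, then (i=6), then v=-9, then u=-1, then returns 2; agreement on 2.
Across all 36 domain points the two functions coincide.
verdict: equivalent


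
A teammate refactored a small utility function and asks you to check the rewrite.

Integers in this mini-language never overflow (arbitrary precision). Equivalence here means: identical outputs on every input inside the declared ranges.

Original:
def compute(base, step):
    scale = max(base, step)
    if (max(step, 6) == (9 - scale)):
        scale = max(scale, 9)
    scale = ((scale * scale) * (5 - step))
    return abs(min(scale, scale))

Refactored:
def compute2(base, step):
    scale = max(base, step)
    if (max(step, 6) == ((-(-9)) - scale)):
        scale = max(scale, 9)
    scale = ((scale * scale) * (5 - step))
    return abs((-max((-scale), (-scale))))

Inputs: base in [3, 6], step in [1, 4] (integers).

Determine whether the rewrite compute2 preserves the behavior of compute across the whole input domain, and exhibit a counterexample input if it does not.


Behavior is preserved: although min/max/abs usage differs, the outputs never diverge.
Tracing base=3, step=4: compute: scale = 4; (max(step, 6) == (9 - scale)) -> false; scale = 16; return 16 | compute2: scale = 4; (max(step, 6) == ((-(-9)) - scale)) -> false; scale = 16; return 16 — matching result 16.
Across all 16 domain points the two functions coincide.
verdict: equivalent


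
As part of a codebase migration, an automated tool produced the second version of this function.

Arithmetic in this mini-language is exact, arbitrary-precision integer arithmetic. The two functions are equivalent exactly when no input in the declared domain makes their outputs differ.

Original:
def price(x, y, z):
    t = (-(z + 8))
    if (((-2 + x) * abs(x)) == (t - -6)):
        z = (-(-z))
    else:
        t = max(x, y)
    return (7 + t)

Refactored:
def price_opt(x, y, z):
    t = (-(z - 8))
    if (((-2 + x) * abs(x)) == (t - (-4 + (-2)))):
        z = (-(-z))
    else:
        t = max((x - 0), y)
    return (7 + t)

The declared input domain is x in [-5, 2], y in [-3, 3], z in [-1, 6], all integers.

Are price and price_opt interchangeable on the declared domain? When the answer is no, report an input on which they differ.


Consider the input x=-2, y=-3, z=6.
price: t := -14 | (((-2 + x) * abs(x)) == (t - -6)): true | z := 6 | result -7
price_opt: t := 2 | (((-2 + x) * abs(x)) == (t - (-4 + (-2)))): false | t := -2 | result 5
-7 and 5 differ, so these are not the same function on this domain.
verdict: not equivalent; witness: x=-2, y=-3, z=6


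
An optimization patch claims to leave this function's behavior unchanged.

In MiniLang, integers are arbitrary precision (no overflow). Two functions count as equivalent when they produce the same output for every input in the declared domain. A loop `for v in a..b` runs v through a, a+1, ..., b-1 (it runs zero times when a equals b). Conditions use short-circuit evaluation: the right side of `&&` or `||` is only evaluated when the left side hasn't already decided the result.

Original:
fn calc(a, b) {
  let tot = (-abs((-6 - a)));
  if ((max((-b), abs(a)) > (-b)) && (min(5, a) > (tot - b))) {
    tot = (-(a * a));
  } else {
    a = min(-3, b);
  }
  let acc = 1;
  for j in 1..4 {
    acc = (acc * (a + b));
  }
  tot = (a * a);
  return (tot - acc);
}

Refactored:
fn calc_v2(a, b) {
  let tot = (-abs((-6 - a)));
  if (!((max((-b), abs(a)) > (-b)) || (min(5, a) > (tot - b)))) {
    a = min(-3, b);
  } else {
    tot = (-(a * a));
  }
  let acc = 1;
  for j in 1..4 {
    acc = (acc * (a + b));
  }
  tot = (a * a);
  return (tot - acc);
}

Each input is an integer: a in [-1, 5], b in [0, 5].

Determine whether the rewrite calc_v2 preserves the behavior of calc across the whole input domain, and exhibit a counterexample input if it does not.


The rewrite breaks on a=0, b=0, where the results are 36 and 0.
calc: tot=-6, then ((max((-b), abs(a)) > (-b)) && (min(5, a) > (tot - b))) is false, then a=-3, then acc=1, then (j=1), then acc=-3, then (j=2), then acc=9, then (j=3), then acc=-27, then tot=9, then returns 36
calc_v2: tot=-6, then (!((max((-b), abs(a)) > (-b)) || (min(5, a) > (tot - b)))) is false, then tot=0, then acc=1, then (j=1), then acc=0, then (j=2), then acc=0, then (j=3), then acc=0, then tot=0, then returns 0
verdict: not equivalent; witness: a=0, b=0


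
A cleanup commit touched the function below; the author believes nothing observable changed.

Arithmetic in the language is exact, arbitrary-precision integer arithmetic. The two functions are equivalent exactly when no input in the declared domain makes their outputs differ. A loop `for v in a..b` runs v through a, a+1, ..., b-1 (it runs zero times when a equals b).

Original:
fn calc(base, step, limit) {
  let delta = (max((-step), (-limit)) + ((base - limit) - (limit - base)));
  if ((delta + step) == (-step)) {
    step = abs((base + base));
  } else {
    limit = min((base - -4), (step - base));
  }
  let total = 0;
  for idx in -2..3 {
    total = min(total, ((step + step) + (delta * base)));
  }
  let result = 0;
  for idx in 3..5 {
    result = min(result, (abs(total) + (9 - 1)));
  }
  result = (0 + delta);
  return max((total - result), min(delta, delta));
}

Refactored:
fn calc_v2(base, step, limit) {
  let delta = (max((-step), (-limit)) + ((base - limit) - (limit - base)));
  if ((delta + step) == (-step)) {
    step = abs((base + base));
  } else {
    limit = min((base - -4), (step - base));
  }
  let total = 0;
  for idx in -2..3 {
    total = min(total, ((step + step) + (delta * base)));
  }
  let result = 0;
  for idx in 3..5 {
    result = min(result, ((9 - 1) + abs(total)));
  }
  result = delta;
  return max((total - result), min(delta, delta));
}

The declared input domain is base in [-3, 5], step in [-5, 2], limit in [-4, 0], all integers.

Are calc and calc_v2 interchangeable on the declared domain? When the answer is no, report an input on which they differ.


Differences: arithmetic usage differs; constant usage differs — yet all 360 inputs agree.
verdict: equivalent


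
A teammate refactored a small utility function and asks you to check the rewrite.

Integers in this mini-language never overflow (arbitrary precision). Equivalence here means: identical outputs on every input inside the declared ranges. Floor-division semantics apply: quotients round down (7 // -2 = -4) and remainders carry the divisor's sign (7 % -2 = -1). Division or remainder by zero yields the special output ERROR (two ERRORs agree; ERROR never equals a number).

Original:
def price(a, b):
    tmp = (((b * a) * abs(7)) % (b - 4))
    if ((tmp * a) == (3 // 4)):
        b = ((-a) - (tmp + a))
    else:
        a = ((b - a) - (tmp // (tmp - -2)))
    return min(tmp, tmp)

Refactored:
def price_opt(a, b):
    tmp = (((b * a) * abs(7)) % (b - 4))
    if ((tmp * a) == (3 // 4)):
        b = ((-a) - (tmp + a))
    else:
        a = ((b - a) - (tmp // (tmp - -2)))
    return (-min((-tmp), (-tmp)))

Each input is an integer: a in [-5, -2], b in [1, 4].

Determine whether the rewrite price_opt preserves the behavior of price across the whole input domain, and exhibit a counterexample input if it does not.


There is a behavioral-looking edit here, yet the outcome never shifts on this domain.
As a probe, take a=-5, b=2: price runs tmp becomes 0; next ((tmp * a) == (3 // 4)) evaluates to true; next b becomes 10; next final value 0; price_opt runs tmp becomes 0; next ((tmp * a) == (3 // 4)) evaluates to true; next b becomes 10; next final value 0; both end at 0.
Every one of the 16 inputs gives matching results.
verdict: equivalent


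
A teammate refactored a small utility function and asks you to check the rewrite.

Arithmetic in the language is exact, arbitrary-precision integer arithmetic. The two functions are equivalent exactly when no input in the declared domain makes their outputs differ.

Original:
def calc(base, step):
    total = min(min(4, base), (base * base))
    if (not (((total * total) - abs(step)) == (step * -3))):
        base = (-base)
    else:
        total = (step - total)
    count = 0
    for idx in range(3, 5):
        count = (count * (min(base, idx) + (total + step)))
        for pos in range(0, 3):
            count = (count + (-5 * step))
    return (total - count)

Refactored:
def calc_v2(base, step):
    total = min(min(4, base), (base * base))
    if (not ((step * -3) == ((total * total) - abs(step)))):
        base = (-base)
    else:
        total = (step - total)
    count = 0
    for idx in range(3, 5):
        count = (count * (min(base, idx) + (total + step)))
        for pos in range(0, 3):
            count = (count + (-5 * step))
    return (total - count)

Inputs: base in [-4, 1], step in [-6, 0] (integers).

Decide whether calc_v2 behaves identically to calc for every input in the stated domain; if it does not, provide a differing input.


Side by side, the visible changes include: same computation, different form.
One worked example (base=-1, step=-3) — calc: total=-1, then (not (((total * total) - abs(step)) == (step * -3))) is true, then base=1, then count=0, then (idx=3), then count=0, then (pos=0), then count=15, then (pos=1), then count=30, then (pos=2), then count=45, then (idx=4), then count=-135, then (pos=0), then count=-120, then (pos=1), then count=-105, then (pos=2), then count=-90, then returns 89; calc_v2: total=-1, then (not ((step * -3) == ((total * total) - abs(step)))) is true, then base=1, then count=0, then (idx=3), then count=0, then (pos=0), then count=15, then (pos=1), then count=30, then (pos=2), then count=45, then (idx=4), then count=-135, then (pos=0), then count=-120, then (pos=1), then count=-105, then (pos=2), then count=-90, then returns 89; agreement on 89.
An exhaustive pass over the 42 declared inputs shows identical outputs.
verdict: equivalent


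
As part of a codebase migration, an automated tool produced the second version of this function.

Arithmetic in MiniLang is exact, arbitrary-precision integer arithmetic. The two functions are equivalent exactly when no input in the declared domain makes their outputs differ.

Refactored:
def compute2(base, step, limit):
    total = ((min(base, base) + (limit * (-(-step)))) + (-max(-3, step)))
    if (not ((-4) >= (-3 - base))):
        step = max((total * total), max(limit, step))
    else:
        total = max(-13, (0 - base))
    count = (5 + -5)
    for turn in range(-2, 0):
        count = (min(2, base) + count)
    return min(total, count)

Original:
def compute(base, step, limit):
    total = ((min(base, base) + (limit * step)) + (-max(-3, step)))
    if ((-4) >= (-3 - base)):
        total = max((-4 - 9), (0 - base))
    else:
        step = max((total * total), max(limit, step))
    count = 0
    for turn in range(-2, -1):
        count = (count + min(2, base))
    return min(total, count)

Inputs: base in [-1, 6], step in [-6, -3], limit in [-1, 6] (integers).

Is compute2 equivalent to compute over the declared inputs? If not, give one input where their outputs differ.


The rewrite breaks on base=-1, step=-6, limit=-1, where the results are -1 and -2.
compute: total := 8 | ((-4) >= (-3 - base)): false | step := 64 | count := 0 | iter turn=-2: | count := -1 | result -1
compute2: total := 8 | (not ((-4) >= (-3 - base))): true | step := 64 | count := 0 | iter turn=-2: | count := -1 | iter turn=-1: | count := -2 | result -2
verdict: not equivalent; witness: base=-1, step=-6, limit=-1
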